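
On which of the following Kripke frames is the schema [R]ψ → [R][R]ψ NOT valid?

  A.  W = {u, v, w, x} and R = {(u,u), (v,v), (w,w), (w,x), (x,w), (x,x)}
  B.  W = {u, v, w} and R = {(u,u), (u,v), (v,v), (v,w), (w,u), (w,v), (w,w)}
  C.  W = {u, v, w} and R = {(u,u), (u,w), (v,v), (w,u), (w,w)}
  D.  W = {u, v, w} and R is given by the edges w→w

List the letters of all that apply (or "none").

B

The schema [R]ψ → [R][R]ψ is axiom 4; it is valid on a frame iff R is transitive.
(A) R is transitive (R is closed under composition), so the schema is valid here.
(B) R is not transitive (u R v and v R w but not u R w), so the schema fails here.
(C) R is transitive (R is closed under composition), so the schema is valid here.
(D) R is transitive (R is closed under composition), so the schema is valid here.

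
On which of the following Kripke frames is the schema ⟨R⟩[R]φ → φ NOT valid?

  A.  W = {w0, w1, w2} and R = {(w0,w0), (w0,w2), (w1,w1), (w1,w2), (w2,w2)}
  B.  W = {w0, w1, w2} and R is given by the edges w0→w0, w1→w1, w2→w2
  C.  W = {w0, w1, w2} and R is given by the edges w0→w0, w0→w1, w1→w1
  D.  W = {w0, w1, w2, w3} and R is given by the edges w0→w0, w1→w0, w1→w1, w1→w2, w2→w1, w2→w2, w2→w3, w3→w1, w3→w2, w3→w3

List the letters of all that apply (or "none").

The schema ⟨R⟩[R]φ → φ is the dual of axiom B; it is valid on a frame iff R is symmetric.
(A) R is not symmetric (w0 R w2 but not w2 R w0), so the schema fails here.
(B) R is symmetric (every R-edge is matched by its reverse), so the schema is valid here.
(C) R is not symmetric (w0 R w1 but not w1 R w0), so the schema fails here.
(D) R is not symmetric (w1 R w0 but not w0 R w1), so the schema fails here.

A, C, D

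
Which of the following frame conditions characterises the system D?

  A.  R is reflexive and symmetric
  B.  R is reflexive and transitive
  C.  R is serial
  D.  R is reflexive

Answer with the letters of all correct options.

C

(A) this class determines B (= KTB), not D.
(B) this class determines S4, not D.
(C) D is sound and complete for exactly this class.
(D) this class determines T (= KT), not D.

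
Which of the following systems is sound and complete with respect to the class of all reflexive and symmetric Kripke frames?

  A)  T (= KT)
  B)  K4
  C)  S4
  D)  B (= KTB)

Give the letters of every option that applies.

(A) T (= KT) is determined by the class of reflexive frames.
(B) K4 is determined by the class of transitive frames.
(C) S4 is determined by the class of reflexive and transitive frames.
(D) B (= KTB) is determined by exactly this class.

D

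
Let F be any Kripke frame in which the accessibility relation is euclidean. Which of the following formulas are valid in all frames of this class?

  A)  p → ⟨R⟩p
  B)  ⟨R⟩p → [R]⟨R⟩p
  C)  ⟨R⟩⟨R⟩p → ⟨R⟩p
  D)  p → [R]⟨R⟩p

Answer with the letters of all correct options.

(A) p → ⟨R⟩p is the dual of axiom T; it is valid on a frame exactly when R is reflexive. Such an R need not be reflexive, so not valid.
(B) ⟨R⟩p → [R]⟨R⟩p is axiom 5; it is valid on a frame exactly when R is euclidean. Every such R is euclidean, so valid.
(C) the dual of axiom 4: valid iff R is transitive. Such an R need not be transitive — not valid.
(D) p → [R]⟨R⟩p (axiom B) characterises the symmetric frames. Such an R need not be symmetric — not valid.

B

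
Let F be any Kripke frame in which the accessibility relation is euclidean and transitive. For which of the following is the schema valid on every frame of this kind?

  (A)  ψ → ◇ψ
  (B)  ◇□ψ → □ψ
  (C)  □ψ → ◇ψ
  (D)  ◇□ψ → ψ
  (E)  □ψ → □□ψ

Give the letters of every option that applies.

(A) ψ → ◇ψ (the dual of axiom T) characterises the reflexive frames. Such an R need not be reflexive — not valid.
(B) ◇□ψ → □ψ is the dual of axiom 5, which corresponds to the euclidean property. Every such R is euclidean — valid.
(C) □ψ → ◇ψ is axiom D, which corresponds to seriality. Such an R need not be serial — not valid.
(D) the dual of axiom B: valid iff R is symmetric. Such an R need not be symmetric — not valid.
(E) □ψ → □□ψ (axiom 4) characterises the transitive frames. Every such R is transitive — valid.

B, E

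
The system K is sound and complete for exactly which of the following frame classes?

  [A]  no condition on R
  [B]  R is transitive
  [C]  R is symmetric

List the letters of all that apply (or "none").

(A) K is sound and complete for exactly this class.
(B) this class determines K4, not K.
(C) this class determines KB, not K.

A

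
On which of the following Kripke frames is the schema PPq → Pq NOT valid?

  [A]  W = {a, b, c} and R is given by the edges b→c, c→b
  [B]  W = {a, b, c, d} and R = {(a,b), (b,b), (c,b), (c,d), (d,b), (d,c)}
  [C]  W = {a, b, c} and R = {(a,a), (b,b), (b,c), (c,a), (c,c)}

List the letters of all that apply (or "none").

A, B, C

The schema PPq → Pq is the dual of axiom 4; it is valid on a frame iff R is transitive.
(A) R is not transitive (b R c and c R b but not b R b), so the schema fails here.
(B) R is not transitive (c R d and d R c but not c R c), so the schema fails here.
(C) R is not transitive (b R c and c R a but not b R a), so the schema fails here.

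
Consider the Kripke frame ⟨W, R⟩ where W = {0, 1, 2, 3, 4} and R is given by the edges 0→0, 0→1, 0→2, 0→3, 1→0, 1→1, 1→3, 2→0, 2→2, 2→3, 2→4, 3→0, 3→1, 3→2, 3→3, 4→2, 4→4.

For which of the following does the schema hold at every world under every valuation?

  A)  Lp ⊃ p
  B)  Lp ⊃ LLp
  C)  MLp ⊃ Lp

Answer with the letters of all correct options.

A

R is reflexive: each world relates to itself.
R is not transitive: 0 R 2 and 2 R 4 but not 0 R 4.
R is not euclidean: 0 R 1 and 0 R 2 but not 1 R 2.
(A) Lp ⊃ p (axiom T) characterises the reflexive frames. R is reflexive — valid.
(B) Lp ⊃ LLp is axiom 4, which corresponds to transitivity. R is not transitive — not valid.
(C) MLp ⊃ Lp is the dual of axiom 5, which corresponds to the euclidean property. R is not euclidean — not valid.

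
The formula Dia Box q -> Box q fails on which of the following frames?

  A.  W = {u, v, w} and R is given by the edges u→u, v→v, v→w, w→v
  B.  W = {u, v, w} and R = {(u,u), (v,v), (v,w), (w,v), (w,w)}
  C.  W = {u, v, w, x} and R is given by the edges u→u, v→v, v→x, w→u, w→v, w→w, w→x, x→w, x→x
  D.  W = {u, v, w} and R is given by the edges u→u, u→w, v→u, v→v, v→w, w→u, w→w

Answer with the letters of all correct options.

The schema Dia Box q -> Box q is the dual of axiom 5; it is valid on a frame iff R is euclidean.
(A) R is not euclidean (v R w and v R w but not w R w), so the schema fails here.
(B) R is euclidean (any two R-successors of the same world are R-related), so the schema is valid here.
(C) R is not euclidean (v R x and v R v but not x R v), so the schema fails here.
(D) R is not euclidean (v R u and v R v but not u R v), so the schema fails here.

A, C, D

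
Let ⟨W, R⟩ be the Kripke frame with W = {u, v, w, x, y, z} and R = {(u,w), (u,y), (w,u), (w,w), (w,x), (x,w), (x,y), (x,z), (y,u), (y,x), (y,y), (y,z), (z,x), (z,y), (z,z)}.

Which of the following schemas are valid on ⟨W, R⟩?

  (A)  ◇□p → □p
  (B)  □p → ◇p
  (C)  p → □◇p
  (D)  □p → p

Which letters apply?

R is not reflexive: not u R u.
R is symmetric: every R-edge is matched by its reverse.
R is not euclidean: u R w and u R y but not w R y.
R is not serial: v has no R-successor.
(A) the dual of axiom 5: valid iff R is euclidean. R is not euclidean — not valid.
(B) □p → ◇p is axiom D, which corresponds to seriality. R is not serial — not valid.
(C) p → □◇p (axiom B) characterises the symmetric frames. R is symmetric — valid.
(D) □p → p is axiom T; it is valid on a frame exactly when R is reflexive. R is not reflexive, so not valid.

C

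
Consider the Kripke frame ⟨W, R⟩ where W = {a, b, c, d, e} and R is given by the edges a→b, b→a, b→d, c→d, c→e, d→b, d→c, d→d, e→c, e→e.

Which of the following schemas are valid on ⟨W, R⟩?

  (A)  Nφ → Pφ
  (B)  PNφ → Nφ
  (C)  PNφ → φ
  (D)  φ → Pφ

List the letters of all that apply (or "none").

R is not reflexive: not a R a.
R is symmetric: every R-edge is matched by its reverse.
R is not euclidean: b R a and b R d but not a R d.
R is serial: every world has an R-successor.
(A) Nφ → Pφ is axiom D; it is valid on a frame exactly when R is serial. R is serial, so valid.
(B) PNφ → Nφ is the dual of axiom 5, which corresponds to the euclidean property. R is not euclidean — not valid.
(C) PNφ → φ is the dual of axiom B, which corresponds to symmetry. R is symmetric — valid.
(D) φ → Pφ is the dual of axiom T; it is valid on a frame exactly when R is reflexive. R is not reflexive, so not valid.

A, C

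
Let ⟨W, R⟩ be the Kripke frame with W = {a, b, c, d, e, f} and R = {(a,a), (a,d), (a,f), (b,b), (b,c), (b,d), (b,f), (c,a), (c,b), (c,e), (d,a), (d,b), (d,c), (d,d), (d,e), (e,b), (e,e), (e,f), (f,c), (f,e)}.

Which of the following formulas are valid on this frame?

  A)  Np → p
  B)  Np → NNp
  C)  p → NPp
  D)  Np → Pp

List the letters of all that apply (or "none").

R is not reflexive: not c R c.
R is not symmetric: a R f but not f R a.
R is not transitive: a R d and d R b but not a R b.
R is serial: every world has an R-successor.
(A) Np → p (axiom T) characterises the reflexive frames. R is not reflexive — not valid.
(B) axiom 4: valid iff R is transitive. R is not transitive — not valid.
(C) p → NPp is axiom B, which corresponds to symmetry. R is not symmetric — not valid.
(D) Np → Pp (axiom D) characterises the serial frames. R is serial — valid.

D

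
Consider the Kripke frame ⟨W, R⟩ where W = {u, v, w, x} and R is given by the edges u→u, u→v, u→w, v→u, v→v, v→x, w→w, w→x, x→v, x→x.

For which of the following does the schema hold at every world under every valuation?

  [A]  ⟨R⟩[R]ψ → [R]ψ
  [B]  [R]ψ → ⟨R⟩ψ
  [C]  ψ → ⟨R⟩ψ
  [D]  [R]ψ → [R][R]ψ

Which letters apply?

R is reflexive: each world relates to itself.
R is not transitive: u R v and v R x but not u R x.
R is not euclidean: u R v and u R w but not v R w.
R is serial: every world has an R-successor.
(A) the dual of axiom 5: valid iff R is euclidean. R is not euclidean — not valid.
(B) axiom D: valid iff R is serial. R is serial — valid.
(C) ψ → ⟨R⟩ψ is the dual of axiom T; it is valid on a frame exactly when R is reflexive. R is reflexive, so valid.
(D) [R]ψ → [R][R]ψ is axiom 4, which corresponds to transitivity. R is not transitive — not valid.

B, C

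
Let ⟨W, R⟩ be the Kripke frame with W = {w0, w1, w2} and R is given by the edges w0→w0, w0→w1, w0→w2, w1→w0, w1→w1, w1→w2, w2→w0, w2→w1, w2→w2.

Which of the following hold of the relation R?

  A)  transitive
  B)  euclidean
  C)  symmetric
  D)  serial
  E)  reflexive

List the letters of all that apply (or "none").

A, B, C, D, E

(A) transitive: R is closed under composition.
(B) euclidean: any two R-successors of the same world are R-related.
(C) symmetric: every R-edge is matched by its reverse.
(D) serial: every world has an R-successor.
(E) reflexive: each world relates to itself.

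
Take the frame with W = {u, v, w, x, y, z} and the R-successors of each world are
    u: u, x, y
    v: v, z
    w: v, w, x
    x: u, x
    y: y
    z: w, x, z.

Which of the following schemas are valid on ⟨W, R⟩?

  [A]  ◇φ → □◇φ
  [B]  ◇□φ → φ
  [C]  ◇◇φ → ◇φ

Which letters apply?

R is not symmetric: u R y but not y R u.
R is not transitive: v R z and z R w but not v R w.
R is not euclidean: u R x and u R y but not x R y.
(A) ◇φ → □◇φ is axiom 5, which corresponds to the euclidean property. R is not euclidean — not valid.
(B) the dual of axiom B: valid iff R is symmetric. R is not symmetric — not valid.
(C) ◇◇φ → ◇φ is the dual of axiom 4; it is valid on a frame exactly when R is transitive. R is not transitive, so not valid.

none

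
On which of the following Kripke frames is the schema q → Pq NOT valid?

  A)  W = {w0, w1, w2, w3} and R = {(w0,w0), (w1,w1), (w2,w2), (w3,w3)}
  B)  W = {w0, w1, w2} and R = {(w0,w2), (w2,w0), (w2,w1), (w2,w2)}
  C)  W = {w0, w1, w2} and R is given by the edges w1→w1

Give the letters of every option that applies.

The schema q → Pq is the dual of axiom T; it is valid on a frame iff R is reflexive.
(A) R is reflexive (each world relates to itself), so the schema is valid here.
(B) R is not reflexive (not w0 R w0), so the schema fails here.
(C) R is not reflexive (not w0 R w0), so the schema fails here.

B, C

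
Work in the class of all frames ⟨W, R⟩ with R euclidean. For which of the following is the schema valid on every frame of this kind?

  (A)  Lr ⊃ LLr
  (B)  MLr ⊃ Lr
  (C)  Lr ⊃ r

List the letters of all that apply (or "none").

B

(A) axiom 4: valid iff R is transitive. Such an R need not be transitive — not valid.
(B) MLr ⊃ Lr (the dual of axiom 5) characterises the euclidean frames. Every such R is euclidean — valid.
(C) Lr ⊃ r is axiom T; it is valid on a frame exactly when R is reflexive. Such an R need not be reflexive, so not valid.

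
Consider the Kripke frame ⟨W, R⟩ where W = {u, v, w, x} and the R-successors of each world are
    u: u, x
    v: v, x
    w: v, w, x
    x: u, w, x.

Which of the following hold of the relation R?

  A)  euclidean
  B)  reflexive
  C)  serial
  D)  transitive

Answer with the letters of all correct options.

(A) not euclidean: v R x and v R v but not x R v.
(B) reflexive: each world relates to itself.
(C) serial: every world has an R-successor.
(D) not transitive: u R x and x R w but not u R w.

B, C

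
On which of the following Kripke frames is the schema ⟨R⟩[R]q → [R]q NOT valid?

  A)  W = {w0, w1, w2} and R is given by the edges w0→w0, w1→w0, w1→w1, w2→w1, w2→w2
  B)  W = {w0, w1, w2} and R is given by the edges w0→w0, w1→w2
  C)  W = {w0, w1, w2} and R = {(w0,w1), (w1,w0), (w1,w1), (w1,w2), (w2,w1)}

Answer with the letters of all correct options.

The schema ⟨R⟩[R]q → [R]q is the dual of axiom 5; it is valid on a frame iff R is euclidean.
(A) R is not euclidean (w1 R w0 and w1 R w1 but not w0 R w1), so the schema fails here.
(B) R is not euclidean (w1 R w2 and w1 R w2 but not w2 R w2), so the schema fails here.
(C) R is not euclidean (w1 R w0 and w1 R w2 but not w0 R w2), so the schema fails here.

A, B, C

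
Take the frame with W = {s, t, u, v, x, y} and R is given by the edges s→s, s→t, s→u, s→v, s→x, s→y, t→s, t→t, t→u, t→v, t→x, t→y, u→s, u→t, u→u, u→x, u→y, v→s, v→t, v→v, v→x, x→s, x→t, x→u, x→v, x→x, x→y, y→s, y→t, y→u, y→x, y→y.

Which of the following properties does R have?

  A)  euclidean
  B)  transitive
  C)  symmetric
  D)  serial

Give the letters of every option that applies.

(A) not euclidean: s R u and s R v but not u R v.
(B) not transitive: u R s and s R v but not u R v.
(C) symmetric: every R-edge is matched by its reverse.
(D) serial: every world has an R-successor.

C, D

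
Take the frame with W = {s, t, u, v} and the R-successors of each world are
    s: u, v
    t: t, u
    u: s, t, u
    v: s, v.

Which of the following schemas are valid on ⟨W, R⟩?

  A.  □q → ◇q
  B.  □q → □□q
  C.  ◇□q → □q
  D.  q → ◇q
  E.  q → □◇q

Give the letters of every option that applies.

A, E

R is not reflexive: not s R s.
R is symmetric: every R-edge is matched by its reverse.
R is not transitive: s R u and u R s but not s R s.
R is not euclidean: s R u and s R v but not u R v.
R is serial: every world has an R-successor.
(A) □q → ◇q (axiom D) characterises the serial frames. R is serial — valid.
(B) axiom 4: valid iff R is transitive. R is not transitive — not valid.
(C) ◇□q → □q is the dual of axiom 5, which corresponds to the euclidean property. R is not euclidean — not valid.
(D) q → ◇q is the dual of axiom T; it is valid on a frame exactly when R is reflexive. R is not reflexive, so not valid.
(E) axiom B: valid iff R is symmetric. R is symmetric — valid.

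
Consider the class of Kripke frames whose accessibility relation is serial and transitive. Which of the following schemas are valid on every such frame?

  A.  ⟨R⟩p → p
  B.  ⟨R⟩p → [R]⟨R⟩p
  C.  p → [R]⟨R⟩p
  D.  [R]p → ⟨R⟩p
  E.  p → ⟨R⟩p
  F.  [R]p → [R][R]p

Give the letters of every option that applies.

D, F

(A) ⟨R⟩p → p (the converse of T) corresponds to R being a subset of the identity. Such an R need not be a subset of the identity, so not valid.
(B) ⟨R⟩p → [R]⟨R⟩p (axiom 5) characterises the euclidean frames. Such an R need not be euclidean — not valid.
(C) axiom B: valid iff R is symmetric. Such an R need not be symmetric — not valid.
(D) [R]p → ⟨R⟩p is axiom D; it is valid on a frame exactly when R is serial. Every such R is serial, so valid.
(E) the dual of axiom T: valid iff R is reflexive. Such an R need not be reflexive — not valid.
(F) [R]p → [R][R]p is axiom 4; it is valid on a frame exactly when R is transitive. Every such R is transitive, so valid.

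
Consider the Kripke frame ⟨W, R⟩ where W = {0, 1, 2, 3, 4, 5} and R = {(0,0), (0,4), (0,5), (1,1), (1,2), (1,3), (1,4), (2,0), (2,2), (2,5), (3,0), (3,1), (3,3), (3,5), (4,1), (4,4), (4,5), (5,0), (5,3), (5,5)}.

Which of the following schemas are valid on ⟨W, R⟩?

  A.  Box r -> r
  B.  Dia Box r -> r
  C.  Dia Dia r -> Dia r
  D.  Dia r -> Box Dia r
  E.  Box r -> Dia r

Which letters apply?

R is reflexive: each world relates to itself.
R is not symmetric: 0 R 4 but not 4 R 0.
R is not transitive: 0 R 4 and 4 R 1 but not 0 R 1.
R is not euclidean: 0 R 4 and 0 R 0 but not 4 R 0.
R is serial: every world has an R-successor.
(A) Box r -> r is axiom T, which corresponds to reflexivity. R is reflexive — valid.
(B) Dia Box r -> r is the dual of axiom B; it is valid on a frame exactly when R is symmetric. R is not symmetric, so not valid.
(C) Dia Dia r -> Dia r is the dual of axiom 4, which corresponds to transitivity. R is not transitive — not valid.
(D) Dia r -> Box Dia r (axiom 5) characterises the euclidean frames. R is not euclidean — not valid.
(E) Box r -> Dia r (axiom D) characterises the serial frames. R is serial — valid.

A, E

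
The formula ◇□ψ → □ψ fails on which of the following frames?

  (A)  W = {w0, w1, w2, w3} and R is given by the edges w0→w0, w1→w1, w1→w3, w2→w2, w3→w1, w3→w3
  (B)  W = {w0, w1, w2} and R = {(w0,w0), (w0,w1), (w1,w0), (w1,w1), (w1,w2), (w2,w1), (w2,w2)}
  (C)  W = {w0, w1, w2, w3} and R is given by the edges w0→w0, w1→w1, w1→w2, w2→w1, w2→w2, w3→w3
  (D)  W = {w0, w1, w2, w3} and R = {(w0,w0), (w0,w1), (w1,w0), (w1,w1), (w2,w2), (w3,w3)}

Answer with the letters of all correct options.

B

The schema ◇□ψ → □ψ is the dual of axiom 5; it is valid on a frame iff R is euclidean.
(A) R is euclidean (any two R-successors of the same world are R-related), so the schema is valid here.
(B) R is not euclidean (w1 R w0 and w1 R w2 but not w0 R w2), so the schema fails here.
(C) R is euclidean (any two R-successors of the same world are R-related), so the schema is valid here.
(D) R is euclidean (any two R-successors of the same world are R-related), so the schema is valid here.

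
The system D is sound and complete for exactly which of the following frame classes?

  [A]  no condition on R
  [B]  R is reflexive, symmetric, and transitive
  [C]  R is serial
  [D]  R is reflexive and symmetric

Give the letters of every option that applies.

C

(A) this class determines K, not D.
(B) this class determines S5, not D.
(C) D is sound and complete for exactly this class.
(D) this class determines B (= KTB), not D.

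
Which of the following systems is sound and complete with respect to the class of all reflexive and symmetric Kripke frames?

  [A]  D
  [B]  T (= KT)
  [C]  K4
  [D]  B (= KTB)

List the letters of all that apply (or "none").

D

(A) D is determined by the class of serial frames.
(B) T (= KT) is determined by the class of reflexive frames.
(C) K4 is determined by the class of transitive frames.
(D) B (= KTB) is determined by exactly this class.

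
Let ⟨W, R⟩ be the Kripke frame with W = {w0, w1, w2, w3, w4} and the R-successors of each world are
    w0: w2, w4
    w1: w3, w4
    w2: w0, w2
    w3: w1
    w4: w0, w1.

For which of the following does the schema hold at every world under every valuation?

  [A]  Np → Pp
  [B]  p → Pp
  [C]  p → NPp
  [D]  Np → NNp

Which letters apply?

R is not reflexive: not w0 R w0.
R is symmetric: every R-edge is matched by its reverse.
R is not transitive: w0 R w2 and w2 R w0 but not w0 R w0.
R is serial: every world has an R-successor.
(A) Np → Pp is axiom D, which corresponds to seriality. R is serial — valid.
(B) the dual of axiom T: valid iff R is reflexive. R is not reflexive — not valid.
(C) p → NPp (axiom B) characterises the symmetric frames. R is symmetric — valid.
(D) axiom 4: valid iff R is transitive. R is not transitive — not valid.

A, C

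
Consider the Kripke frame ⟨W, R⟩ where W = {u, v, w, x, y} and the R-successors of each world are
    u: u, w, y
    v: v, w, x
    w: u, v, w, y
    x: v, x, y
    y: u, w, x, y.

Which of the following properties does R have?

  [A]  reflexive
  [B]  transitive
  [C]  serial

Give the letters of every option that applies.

(A) reflexive: each world relates to itself.
(B) not transitive: u R w and w R v but not u R v.
(C) serial: every world has an R-successor.

A, C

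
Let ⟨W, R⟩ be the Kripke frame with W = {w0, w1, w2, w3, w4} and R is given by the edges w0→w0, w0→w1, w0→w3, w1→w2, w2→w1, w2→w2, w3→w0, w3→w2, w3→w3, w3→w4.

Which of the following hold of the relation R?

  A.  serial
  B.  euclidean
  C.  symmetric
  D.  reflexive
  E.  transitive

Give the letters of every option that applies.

none

(A) not serial: w4 has no R-successor.
(B) not euclidean: w0 R w1 and w0 R w0 but not w1 R w0.
(C) not symmetric: w0 R w1 but not w1 R w0.
(D) not reflexive: not w1 R w1.
(E) not transitive: w0 R w1 and w1 R w2 but not w0 R w2.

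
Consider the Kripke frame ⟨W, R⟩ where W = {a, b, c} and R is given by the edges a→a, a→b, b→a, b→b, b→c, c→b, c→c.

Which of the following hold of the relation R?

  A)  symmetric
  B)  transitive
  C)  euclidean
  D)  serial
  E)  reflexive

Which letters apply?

A, D, E

(A) symmetric: every R-edge is matched by its reverse.
(B) not transitive: a R b and b R c but not a R c.
(C) not euclidean: b R a and b R c but not a R c.
(D) serial: every world has an R-successor.
(E) reflexive: each world relates to itself.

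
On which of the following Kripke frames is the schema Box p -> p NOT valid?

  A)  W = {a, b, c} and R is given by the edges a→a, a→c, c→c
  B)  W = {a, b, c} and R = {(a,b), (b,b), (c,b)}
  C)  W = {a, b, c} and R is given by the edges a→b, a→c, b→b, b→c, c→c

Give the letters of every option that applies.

A, B, C

The schema Box p -> p is axiom T; it is valid on a frame iff R is reflexive.
(A) R is not reflexive (not b R b), so the schema fails here.
(B) R is not reflexive (not a R a), so the schema fails here.
(C) R is not reflexive (not a R a), so the schema fails here.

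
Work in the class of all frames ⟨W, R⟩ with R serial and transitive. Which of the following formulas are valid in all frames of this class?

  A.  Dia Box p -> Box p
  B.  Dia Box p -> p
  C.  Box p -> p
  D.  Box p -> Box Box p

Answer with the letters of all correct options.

D

(A) Dia Box p -> Box p (the dual of axiom 5) characterises the euclidean frames. Such an R need not be euclidean — not valid.
(B) Dia Box p -> p (the dual of axiom B) characterises the symmetric frames. Such an R need not be symmetric — not valid.
(C) axiom T: valid iff R is reflexive. Such an R need not be reflexive — not valid.
(D) Box p -> Box Box p is axiom 4, which corresponds to transitivity. Every such R is transitive — valid.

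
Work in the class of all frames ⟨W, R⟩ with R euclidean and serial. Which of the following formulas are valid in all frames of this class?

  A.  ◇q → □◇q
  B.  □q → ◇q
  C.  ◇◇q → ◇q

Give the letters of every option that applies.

A, B

(A) ◇q → □◇q is axiom 5; it is valid on a frame exactly when R is euclidean. Every such R is euclidean, so valid.
(B) □q → ◇q is axiom D; it is valid on a frame exactly when R is serial. Every such R is serial, so valid.
(C) ◇◇q → ◇q (the dual of axiom 4) characterises the transitive frames. Such an R need not be transitive — not valid.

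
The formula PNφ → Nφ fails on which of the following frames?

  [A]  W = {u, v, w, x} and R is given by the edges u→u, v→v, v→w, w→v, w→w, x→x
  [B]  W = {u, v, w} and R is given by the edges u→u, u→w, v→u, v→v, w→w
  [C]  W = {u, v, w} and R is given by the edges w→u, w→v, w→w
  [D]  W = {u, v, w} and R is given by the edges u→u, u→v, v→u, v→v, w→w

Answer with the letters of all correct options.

B, C

The schema PNφ → Nφ is the dual of axiom 5; it is valid on a frame iff R is euclidean.
(A) R is euclidean (any two R-successors of the same world are R-related), so the schema is valid here.
(B) R is not euclidean (u R w and u R u but not w R u), so the schema fails here.
(C) R is not euclidean (w R u and w R v but not u R v), so the schema fails here.
(D) R is euclidean (any two R-successors of the same world are R-related), so the schema is valid here.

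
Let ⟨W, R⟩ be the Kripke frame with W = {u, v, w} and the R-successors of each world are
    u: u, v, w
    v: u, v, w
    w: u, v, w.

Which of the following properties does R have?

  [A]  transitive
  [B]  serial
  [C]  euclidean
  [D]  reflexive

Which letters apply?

A, B, C, D

(A) transitive: R is closed under composition.
(B) serial: every world has an R-successor.
(C) euclidean: any two R-successors of the same world are R-related.
(D) reflexive: each world relates to itself.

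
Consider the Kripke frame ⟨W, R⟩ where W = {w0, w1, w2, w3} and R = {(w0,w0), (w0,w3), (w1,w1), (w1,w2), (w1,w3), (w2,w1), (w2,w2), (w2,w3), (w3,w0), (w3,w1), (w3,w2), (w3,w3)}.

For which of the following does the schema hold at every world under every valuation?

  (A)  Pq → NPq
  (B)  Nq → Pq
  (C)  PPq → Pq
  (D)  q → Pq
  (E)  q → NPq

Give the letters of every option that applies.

R is reflexive: each world relates to itself.
R is symmetric: every R-edge is matched by its reverse.
R is not transitive: w0 R w3 and w3 R w1 but not w0 R w1.
R is not euclidean: w3 R w0 and w3 R w1 but not w0 R w1.
R is serial: every world has an R-successor.
(A) Pq → NPq is axiom 5, which corresponds to the euclidean property. R is not euclidean — not valid.
(B) Nq → Pq (axiom D) characterises the serial frames. R is serial — valid.
(C) the dual of axiom 4: valid iff R is transitive. R is not transitive — not valid.
(D) q → Pq (the dual of axiom T) characterises the reflexive frames. R is reflexive — valid.
(E) q → NPq is axiom B, which corresponds to symmetry. R is symmetric — valid.

B, D, E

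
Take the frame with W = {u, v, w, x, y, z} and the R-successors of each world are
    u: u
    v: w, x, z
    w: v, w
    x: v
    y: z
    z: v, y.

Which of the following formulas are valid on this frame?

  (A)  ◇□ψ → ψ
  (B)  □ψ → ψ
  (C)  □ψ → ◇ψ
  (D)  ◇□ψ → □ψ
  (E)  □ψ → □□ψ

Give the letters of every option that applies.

R is not reflexive: not v R v.
R is symmetric: every R-edge is matched by its reverse.
R is not transitive: v R w and w R v but not v R v.
R is not euclidean: v R w and v R x but not w R x.
R is serial: every world has an R-successor.
(A) ◇□ψ → ψ is the dual of axiom B; it is valid on a frame exactly when R is symmetric. R is symmetric, so valid.
(B) □ψ → ψ is axiom T, which corresponds to reflexivity. R is not reflexive — not valid.
(C) □ψ → ◇ψ (axiom D) characterises the serial frames. R is serial — valid.
(D) ◇□ψ → □ψ is the dual of axiom 5, which corresponds to the euclidean property. R is not euclidean — not valid.
(E) axiom 4: valid iff R is transitive. R is not transitive — not valid.

A, C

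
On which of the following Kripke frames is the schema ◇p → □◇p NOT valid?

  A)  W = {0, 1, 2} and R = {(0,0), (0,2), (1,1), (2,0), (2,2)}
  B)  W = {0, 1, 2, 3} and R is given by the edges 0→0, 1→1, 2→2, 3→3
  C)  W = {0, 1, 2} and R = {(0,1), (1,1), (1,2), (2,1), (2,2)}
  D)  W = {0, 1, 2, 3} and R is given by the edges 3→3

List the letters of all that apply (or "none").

none

The schema ◇p → □◇p is axiom 5; it is valid on a frame iff R is euclidean.
(A) R is euclidean (any two R-successors of the same world are R-related), so the schema is valid here.
(B) R is euclidean (any two R-successors of the same world are R-related), so the schema is valid here.
(C) R is euclidean (any two R-successors of the same world are R-related), so the schema is valid here.
(D) R is euclidean (any two R-successors of the same world are R-related), so the schema is valid here.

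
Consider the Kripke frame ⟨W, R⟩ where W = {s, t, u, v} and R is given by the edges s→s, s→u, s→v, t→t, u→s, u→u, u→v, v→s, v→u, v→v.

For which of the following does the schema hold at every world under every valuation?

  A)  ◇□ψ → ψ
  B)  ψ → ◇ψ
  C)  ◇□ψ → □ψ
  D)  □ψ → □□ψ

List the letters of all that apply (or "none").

A, B, C, D

R is reflexive: each world relates to itself.
R is symmetric: every R-edge is matched by its reverse.
R is transitive: R is closed under composition.
R is euclidean: any two R-successors of the same world are R-related.
(A) ◇□ψ → ψ is the dual of axiom B, which corresponds to symmetry. R is symmetric — valid.
(B) ψ → ◇ψ (the dual of axiom T) characterises the reflexive frames. R is reflexive — valid.
(C) the dual of axiom 5: valid iff R is euclidean. R is euclidean — valid.
(D) □ψ → □□ψ (axiom 4) characterises the transitive frames. R is transitive — valid.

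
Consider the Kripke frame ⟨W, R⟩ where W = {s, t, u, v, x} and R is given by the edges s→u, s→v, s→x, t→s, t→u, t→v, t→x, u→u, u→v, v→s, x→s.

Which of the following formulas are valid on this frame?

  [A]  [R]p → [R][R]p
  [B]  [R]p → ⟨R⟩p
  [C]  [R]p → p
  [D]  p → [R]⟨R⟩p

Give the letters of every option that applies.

R is not reflexive: not s R s.
R is not symmetric: s R u but not u R s.
R is not transitive: s R v and v R s but not s R s.
R is serial: every world has an R-successor.
(A) [R]p → [R][R]p is axiom 4, which corresponds to transitivity. R is not transitive — not valid.
(B) axiom D: valid iff R is serial. R is serial — valid.
(C) axiom T: valid iff R is reflexive. R is not reflexive — not valid.
(D) p → [R]⟨R⟩p is axiom B, which corresponds to symmetry. R is not symmetric — not valid.

B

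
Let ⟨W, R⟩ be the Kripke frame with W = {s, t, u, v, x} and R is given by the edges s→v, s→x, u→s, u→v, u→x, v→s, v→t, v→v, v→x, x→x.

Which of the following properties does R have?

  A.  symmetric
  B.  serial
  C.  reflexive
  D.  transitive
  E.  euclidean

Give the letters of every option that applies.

none

(A) not symmetric: s R x but not x R s.
(B) not serial: t has no R-successor.
(C) not reflexive: not s R s.
(D) not transitive: s R v and v R s but not s R s.
(E) not euclidean: s R x and s R v but not x R v.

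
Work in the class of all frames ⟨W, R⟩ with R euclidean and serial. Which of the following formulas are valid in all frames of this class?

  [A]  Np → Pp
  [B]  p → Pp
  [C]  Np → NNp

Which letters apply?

A

(A) Np → Pp is axiom D; it is valid on a frame exactly when R is serial. Every such R is serial, so valid.
(B) p → Pp is the dual of axiom T; it is valid on a frame exactly when R is reflexive. Such an R need not be reflexive, so not valid.
(C) Np → NNp (axiom 4) characterises the transitive frames. Such an R need not be transitive — not valid.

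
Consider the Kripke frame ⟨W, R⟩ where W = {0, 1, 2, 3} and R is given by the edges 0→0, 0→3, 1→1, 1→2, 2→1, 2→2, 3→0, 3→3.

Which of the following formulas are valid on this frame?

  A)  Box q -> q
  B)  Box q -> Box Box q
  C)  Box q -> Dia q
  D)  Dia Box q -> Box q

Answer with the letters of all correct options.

A, B, C, D

R is reflexive: each world relates to itself.
R is transitive: R is closed under composition.
R is euclidean: any two R-successors of the same world are R-related.
R is serial: every world has an R-successor.
(A) Box q -> q is axiom T, which corresponds to reflexivity. R is reflexive — valid.
(B) axiom 4: valid iff R is transitive. R is transitive — valid.
(C) Box q -> Dia q is axiom D, which corresponds to seriality. R is serial — valid.
(D) the dual of axiom 5: valid iff R is euclidean. R is euclidean — valid.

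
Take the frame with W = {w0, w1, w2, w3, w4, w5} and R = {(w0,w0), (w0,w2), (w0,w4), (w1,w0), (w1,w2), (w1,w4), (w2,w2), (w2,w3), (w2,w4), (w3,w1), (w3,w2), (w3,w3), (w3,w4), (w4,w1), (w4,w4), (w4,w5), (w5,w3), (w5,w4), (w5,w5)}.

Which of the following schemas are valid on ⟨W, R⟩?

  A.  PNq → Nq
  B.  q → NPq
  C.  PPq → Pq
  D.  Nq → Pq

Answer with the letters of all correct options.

R is not symmetric: w0 R w2 but not w2 R w0.
R is not transitive: w0 R w2 and w2 R w3 but not w0 R w3.
R is not euclidean: w0 R w2 and w0 R w0 but not w2 R w0.
R is serial: every world has an R-successor.
(A) the dual of axiom 5: valid iff R is euclidean. R is not euclidean — not valid.
(B) q → NPq is axiom B; it is valid on a frame exactly when R is symmetric. R is not symmetric, so not valid.
(C) the dual of axiom 4: valid iff R is transitive. R is not transitive — not valid.
(D) Nq → Pq is axiom D; it is valid on a frame exactly when R is serial. R is serial, so valid.

D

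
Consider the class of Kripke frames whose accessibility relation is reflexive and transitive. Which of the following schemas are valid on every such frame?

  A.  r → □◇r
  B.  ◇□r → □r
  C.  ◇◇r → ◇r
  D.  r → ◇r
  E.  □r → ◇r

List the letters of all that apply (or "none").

Reflexive relations are serial.
(A) axiom B: valid iff R is symmetric. Such an R need not be symmetric — not valid.
(B) ◇□r → □r (the dual of axiom 5) characterises the euclidean frames. Such an R need not be euclidean — not valid.
(C) the dual of axiom 4: valid iff R is transitive. Every such R is transitive — valid.
(D) r → ◇r is the dual of axiom T; it is valid on a frame exactly when R is reflexive. Every such R is reflexive, so valid.
(E) □r → ◇r is axiom D, which corresponds to seriality. Every such R is serial — valid.

C, D, E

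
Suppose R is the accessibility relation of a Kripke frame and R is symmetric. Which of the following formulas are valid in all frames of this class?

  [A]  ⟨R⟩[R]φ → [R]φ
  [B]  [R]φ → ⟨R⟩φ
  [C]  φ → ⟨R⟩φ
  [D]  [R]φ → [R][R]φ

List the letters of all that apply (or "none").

(A) ⟨R⟩[R]φ → [R]φ is the dual of axiom 5; it is valid on a frame exactly when R is euclidean. Such an R need not be euclidean, so not valid.
(B) axiom D: valid iff R is serial. Such an R need not be serial — not valid.
(C) the dual of axiom T: valid iff R is reflexive. Such an R need not be reflexive — not valid.
(D) [R]φ → [R][R]φ is axiom 4, which corresponds to transitivity. Such an R need not be transitive — not valid.

none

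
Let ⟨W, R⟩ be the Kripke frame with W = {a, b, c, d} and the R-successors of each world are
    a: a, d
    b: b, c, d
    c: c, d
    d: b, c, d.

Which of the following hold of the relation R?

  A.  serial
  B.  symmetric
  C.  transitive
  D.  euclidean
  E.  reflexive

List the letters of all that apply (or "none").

A, E

(A) serial: every world has an R-successor.
(B) not symmetric: a R d but not d R a.
(C) not transitive: a R d and d R b but not a R b.
(D) not euclidean: a R d and a R a but not d R a.
(E) reflexive: each world relates to itself.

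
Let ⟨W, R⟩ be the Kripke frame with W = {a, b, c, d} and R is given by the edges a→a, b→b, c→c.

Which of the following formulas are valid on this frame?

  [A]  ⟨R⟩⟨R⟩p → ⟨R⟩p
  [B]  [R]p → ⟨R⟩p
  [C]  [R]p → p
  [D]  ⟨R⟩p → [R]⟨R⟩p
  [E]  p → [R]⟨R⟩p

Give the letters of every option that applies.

R is not reflexive: not d R d.
R is symmetric: every R-edge is matched by its reverse.
R is transitive: R is closed under composition.
R is euclidean: any two R-successors of the same world are R-related.
R is not serial: d has no R-successor.
(A) the dual of axiom 4: valid iff R is transitive. R is transitive — valid.
(B) [R]p → ⟨R⟩p is axiom D, which corresponds to seriality. R is not serial — not valid.
(C) [R]p → p is axiom T, which corresponds to reflexivity. R is not reflexive — not valid.
(D) axiom 5: valid iff R is euclidean. R is euclidean — valid.
(E) p → [R]⟨R⟩p is axiom B; it is valid on a frame exactly when R is symmetric. R is symmetric, so valid.

A, D, E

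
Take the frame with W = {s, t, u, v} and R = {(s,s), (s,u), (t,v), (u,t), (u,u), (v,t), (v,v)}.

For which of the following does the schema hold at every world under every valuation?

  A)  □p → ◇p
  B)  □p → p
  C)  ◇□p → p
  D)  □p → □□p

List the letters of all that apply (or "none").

A

R is not reflexive: not t R t.
R is not symmetric: s R u but not u R s.
R is not transitive: s R u and u R t but not s R t.
R is serial: every world has an R-successor.
(A) □p → ◇p is axiom D; it is valid on a frame exactly when R is serial. R is serial, so valid.
(B) □p → p is axiom T, which corresponds to reflexivity. R is not reflexive — not valid.
(C) ◇□p → p is the dual of axiom B; it is valid on a frame exactly when R is symmetric. R is not symmetric, so not valid.
(D) axiom 4: valid iff R is transitive. R is not transitive — not valid.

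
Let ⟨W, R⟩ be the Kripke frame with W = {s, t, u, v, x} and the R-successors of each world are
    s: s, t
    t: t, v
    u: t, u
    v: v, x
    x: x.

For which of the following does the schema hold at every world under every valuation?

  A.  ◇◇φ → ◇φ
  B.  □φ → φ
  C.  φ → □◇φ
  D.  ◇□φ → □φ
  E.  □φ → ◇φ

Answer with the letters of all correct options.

R is reflexive: each world relates to itself.
R is not symmetric: s R t but not t R s.
R is not transitive: s R t and t R v but not s R v.
R is not euclidean: s R t and s R s but not t R s.
R is serial: every world has an R-successor.
(A) ◇◇φ → ◇φ is the dual of axiom 4, which corresponds to transitivity. R is not transitive — not valid.
(B) □φ → φ (axiom T) characterises the reflexive frames. R is reflexive — valid.
(C) φ → □◇φ is axiom B, which corresponds to symmetry. R is not symmetric — not valid.
(D) ◇□φ → □φ is the dual of axiom 5, which corresponds to the euclidean property. R is not euclidean — not valid.
(E) □φ → ◇φ (axiom D) characterises the serial frames. R is serial — valid.

B, E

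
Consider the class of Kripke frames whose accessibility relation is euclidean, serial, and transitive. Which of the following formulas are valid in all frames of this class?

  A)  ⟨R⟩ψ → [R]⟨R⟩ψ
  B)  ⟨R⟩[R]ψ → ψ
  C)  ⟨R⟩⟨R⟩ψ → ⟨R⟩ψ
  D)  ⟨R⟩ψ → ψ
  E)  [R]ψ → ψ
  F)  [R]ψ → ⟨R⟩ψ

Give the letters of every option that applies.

(A) ⟨R⟩ψ → [R]⟨R⟩ψ (axiom 5) characterises the euclidean frames. Every such R is euclidean — valid.
(B) the dual of axiom B: valid iff R is symmetric. Such an R need not be symmetric — not valid.
(C) ⟨R⟩⟨R⟩ψ → ⟨R⟩ψ is the dual of axiom 4, which corresponds to transitivity. Every such R is transitive — valid.
(D) ⟨R⟩ψ → ψ (the converse of T) corresponds to R being a subset of the identity. Such an R need not be a subset of the identity, so not valid.
(E) [R]ψ → ψ is axiom T; it is valid on a frame exactly when R is reflexive. Such an R need not be reflexive, so not valid.
(F) axiom D: valid iff R is serial. Every such R is serial — valid.

A, C, F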